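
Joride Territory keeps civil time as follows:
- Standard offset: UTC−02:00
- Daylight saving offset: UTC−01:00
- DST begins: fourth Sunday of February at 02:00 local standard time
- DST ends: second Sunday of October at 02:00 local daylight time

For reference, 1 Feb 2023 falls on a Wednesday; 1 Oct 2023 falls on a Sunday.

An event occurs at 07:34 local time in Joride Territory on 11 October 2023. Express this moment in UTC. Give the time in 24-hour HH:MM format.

1 February 2023 is a Wednesday, so the first Sunday is February 5 and the fourth is February 26.
1 October 2023 is a Sunday, so the first Sunday is October 1 and the second is October 8.
Daylight saving runs 26 February – 8 October; 11 October 2023 is outside that window, so Joride Territory is on standard time at UTC−02:00.
07:34 local + 2h = 09:34 UTC.

09:34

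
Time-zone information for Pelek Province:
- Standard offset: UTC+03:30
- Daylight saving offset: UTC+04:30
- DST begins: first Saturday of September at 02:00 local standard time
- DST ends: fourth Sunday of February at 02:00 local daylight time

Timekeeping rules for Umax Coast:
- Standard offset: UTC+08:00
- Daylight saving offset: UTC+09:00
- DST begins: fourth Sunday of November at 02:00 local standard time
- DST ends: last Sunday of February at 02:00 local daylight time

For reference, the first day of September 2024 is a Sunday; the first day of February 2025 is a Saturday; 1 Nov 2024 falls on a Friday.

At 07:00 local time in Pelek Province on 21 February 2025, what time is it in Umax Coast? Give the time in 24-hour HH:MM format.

11:30

1 September 2024 is a Sunday, so the first Saturday is September 7.
1 February 2025 is a Saturday, so the first Sunday is February 2 and the fourth is February 23.
21 February 2025 lies within the daylight-saving period (7 September 2024 – 23 February 2025), so Pelek Province is on daylight time, UTC+04:30.
07:00 Pelek Province − 4h30m = 02:30 UTC.
1 November 2024 is a Friday, so the first Sunday is November 3 and the fourth is November 24.
1 February 2025 is a Saturday, so Sundays fall on 2, 9, 16, 23; the last is February 23.
At the standard offset (UTC+08:00), 02:30 UTC + 8h = 10:30 Umax Coast standard time.
The standard-time date in Umax Coast, 21 February 2025, falls between 24 November 2024 and 23 February 2025, so daylight saving is in effect and Umax Coast is at UTC+09:00.
02:30 UTC + 9h = 11:30 Umax Coast.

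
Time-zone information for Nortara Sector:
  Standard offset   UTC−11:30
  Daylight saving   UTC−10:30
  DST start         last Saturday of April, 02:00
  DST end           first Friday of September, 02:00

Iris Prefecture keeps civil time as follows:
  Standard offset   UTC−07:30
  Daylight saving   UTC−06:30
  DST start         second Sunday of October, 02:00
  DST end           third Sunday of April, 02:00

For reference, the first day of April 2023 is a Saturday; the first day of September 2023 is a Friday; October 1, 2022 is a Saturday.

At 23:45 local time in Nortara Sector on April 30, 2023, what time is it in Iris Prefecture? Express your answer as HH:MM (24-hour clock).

02:45

1 April 2023 is a Saturday, so Saturdays fall on 1, 8, 15, 22, 29; the last is April 29.
1 September 2023 is a Friday, so the first Friday is September 1.
April 30, 2023 falls between 29 April and 1 September, so daylight saving is in effect and Nortara Sector is at UTC−10:30.
23:45 Nortara Sector + 10h30m = 10:15 UTC (rolling into the next day, 1 May 2023).
1 October 2022 is a Saturday, so the first Sunday is October 2 and the second is October 9.
1 April 2023 is a Saturday, so the first Sunday is April 2 and the third is April 16.
At the standard offset (UTC−07:30), 10:15 UTC − 7h30m = 02:45 Iris Prefecture standard time.
The standard-time date in Iris Prefecture, May 1, 2023, does not fall between 9 October 2022 and 16 April 2023, so daylight saving is not in effect and Iris Prefecture is at UTC−07:30.
10:15 UTC − 7h30m = 02:45 Iris Prefecture.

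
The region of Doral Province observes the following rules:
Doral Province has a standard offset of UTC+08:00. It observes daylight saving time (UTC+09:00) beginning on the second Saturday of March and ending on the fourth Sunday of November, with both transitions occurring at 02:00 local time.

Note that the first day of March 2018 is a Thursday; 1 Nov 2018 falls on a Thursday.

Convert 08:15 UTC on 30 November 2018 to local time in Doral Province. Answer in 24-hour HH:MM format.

1 March 2018 is a Thursday, so the first Saturday is March 3 and the second is March 10.
1 November 2018 is a Thursday, so the first Sunday is November 4 and the fourth is November 25.
At the standard offset (UTC+08:00), 08:15 UTC + 8h = 16:15 Doral Province standard time.
The standard-time date in Doral Province, 30 November 2018, does not fall between 10 March and 25 November, so daylight saving is not in effect and Doral Province is at UTC+08:00.
08:15 UTC + 8h = 16:15 local.

16:15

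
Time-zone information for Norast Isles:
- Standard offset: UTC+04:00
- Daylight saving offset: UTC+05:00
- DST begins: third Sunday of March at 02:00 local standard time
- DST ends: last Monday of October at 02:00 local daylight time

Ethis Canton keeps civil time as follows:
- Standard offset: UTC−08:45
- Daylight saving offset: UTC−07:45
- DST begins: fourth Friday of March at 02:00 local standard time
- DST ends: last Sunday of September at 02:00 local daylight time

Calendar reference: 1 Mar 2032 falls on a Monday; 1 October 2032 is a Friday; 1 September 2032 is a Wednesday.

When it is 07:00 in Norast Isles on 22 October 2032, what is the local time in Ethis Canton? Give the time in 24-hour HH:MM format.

1 March 2032 is a Monday, so the first Sunday is March 7 and the third is March 21.
1 October 2032 is a Friday, so Mondays fall on 4, 11, 18, 25; the last is October 25.
Daylight saving runs 21 March – 25 October; 22 October 2032 is inside that window, so Norast Isles is at UTC+05:00.
07:00 Norast Isles − 5h = 02:00 UTC.
1 March 2032 is a Monday, so the first Friday is March 5 and the fourth is March 26.
1 September 2032 is a Wednesday, so Sundays fall on 5, 12, 19, 26; the last is September 26.
At the standard offset (UTC−08:45), 02:00 UTC − 8h45m = 17:15 Ethis Canton standard time (rolling into the previous day, 21 October 2032).
The standard-time date in Ethis Canton, 21 October 2032, does not fall between 26 March and 26 September, so daylight saving is not in effect and Ethis Canton is at UTC−08:45.
02:00 UTC − 8h45m = 17:15 Ethis Canton (rolling into the previous day, 21 October 2032).

17:15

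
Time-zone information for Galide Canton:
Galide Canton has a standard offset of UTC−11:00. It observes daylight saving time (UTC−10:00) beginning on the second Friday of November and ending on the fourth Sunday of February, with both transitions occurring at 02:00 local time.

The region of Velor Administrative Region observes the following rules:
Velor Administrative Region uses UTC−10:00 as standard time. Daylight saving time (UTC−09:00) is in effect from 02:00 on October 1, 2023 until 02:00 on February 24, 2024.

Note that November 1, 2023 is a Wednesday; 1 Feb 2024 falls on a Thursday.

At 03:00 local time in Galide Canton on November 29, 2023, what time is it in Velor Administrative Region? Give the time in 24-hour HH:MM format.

1 November 2023 is a Wednesday, so the first Friday is November 3 and the second is November 10.
1 February 2024 is a Thursday, so the first Sunday is February 4 and the fourth is February 25.
November 29, 2023 lies within the daylight-saving period (10 November 2023 – 25 February 2024), so Galide Canton is on daylight time, UTC−10:00.
03:00 Galide Canton + 10h = 13:00 UTC.
At the standard offset (UTC−10:00), 13:00 UTC − 10h = 03:00 Velor Administrative Region standard time.
The standard-time date in Velor Administrative Region, November 29, 2023, lies within the daylight-saving period (1 October 2023 – 24 February 2024), so Velor Administrative Region is on daylight time, UTC−09:00.
13:00 UTC − 9h = 04:00 Velor Administrative Region.

04:00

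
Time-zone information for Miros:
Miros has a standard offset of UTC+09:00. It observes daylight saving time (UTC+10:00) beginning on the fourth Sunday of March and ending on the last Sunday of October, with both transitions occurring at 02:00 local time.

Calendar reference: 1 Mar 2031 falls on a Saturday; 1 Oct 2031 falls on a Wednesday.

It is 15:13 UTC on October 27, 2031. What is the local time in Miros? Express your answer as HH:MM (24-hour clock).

00:13

1 March 2031 is a Saturday, so the first Sunday is March 2 and the fourth is March 23.
1 October 2031 is a Wednesday, so Sundays fall on 5, 12, 19, 26; the last is October 26.
At the standard offset (UTC+09:00), 15:13 UTC + 9h = 00:13 Miros standard time (rolling into the next day, 28 October 2031).
The standard-time date in Miros, October 28, 2031, is outside the daylight-saving period (23 March – 26 October), so Miros is on standard time, UTC+09:00.
15:13 UTC + 9h = 00:13 local (rolling into the next day, 28 October 2031).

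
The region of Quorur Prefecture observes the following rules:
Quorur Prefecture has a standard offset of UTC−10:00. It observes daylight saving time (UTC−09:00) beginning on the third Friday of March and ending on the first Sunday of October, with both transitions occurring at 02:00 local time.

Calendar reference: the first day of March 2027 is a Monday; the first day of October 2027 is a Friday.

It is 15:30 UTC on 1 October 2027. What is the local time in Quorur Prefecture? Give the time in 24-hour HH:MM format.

06:30

1 March 2027 is a Monday, so the first Friday is March 5 and the third is March 19.
1 October 2027 is a Friday, so the first Sunday is October 3.
At the standard offset (UTC−10:00), 15:30 UTC − 10h = 05:30 Quorur Prefecture standard time.
The standard-time date in Quorur Prefecture, 1 October 2027, lies within the daylight-saving period (19 March – 3 October), so Quorur Prefecture is on daylight time, UTC−09:00.
15:30 UTC − 9h = 06:30 local.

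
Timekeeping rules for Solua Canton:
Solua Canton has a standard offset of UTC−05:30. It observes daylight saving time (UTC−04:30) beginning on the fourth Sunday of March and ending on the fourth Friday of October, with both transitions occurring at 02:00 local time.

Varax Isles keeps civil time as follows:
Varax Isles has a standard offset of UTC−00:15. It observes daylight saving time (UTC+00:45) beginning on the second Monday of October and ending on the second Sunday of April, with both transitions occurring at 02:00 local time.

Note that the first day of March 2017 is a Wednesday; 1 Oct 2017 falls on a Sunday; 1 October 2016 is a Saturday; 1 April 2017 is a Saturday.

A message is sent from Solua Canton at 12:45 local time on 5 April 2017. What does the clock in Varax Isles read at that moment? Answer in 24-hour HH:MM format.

1 March 2017 is a Wednesday, so the first Sunday is March 5 and the fourth is March 26.
1 October 2017 is a Sunday, so the first Friday is October 6 and the fourth is October 27.
5 April 2017 falls between 26 March and 27 October, so daylight saving is in effect and Solua Canton is at UTC−04:30.
12:45 Solua Canton + 4h30m = 17:15 UTC.
1 October 2016 is a Saturday, so the first Monday is October 3 and the second is October 10.
1 April 2017 is a Saturday, so the first Sunday is April 2 and the second is April 9.
At the standard offset (UTC−00:15), 17:15 UTC − 0h15m = 17:00 Varax Isles standard time.
The standard-time date in Varax Isles, 5 April 2017, falls between 10 October 2016 and 9 April 2017, so daylight saving is in effect and Varax Isles is at UTC+00:45.
17:15 UTC + 0h45m = 18:00 Varax Isles.

18:00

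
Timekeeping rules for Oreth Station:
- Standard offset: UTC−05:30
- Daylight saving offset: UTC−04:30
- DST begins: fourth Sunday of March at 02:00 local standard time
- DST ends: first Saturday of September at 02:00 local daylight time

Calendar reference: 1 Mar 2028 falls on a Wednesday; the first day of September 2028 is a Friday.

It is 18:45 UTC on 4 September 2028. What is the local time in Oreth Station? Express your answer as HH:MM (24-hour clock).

1 March 2028 is a Wednesday, so the first Sunday is March 5 and the fourth is March 26.
1 September 2028 is a Friday, so the first Saturday is September 2.
At the standard offset (UTC−05:30), 18:45 UTC − 5h30m = 13:15 Oreth Station standard time.
Daylight saving runs 26 March – 2 September; the standard-time date in Oreth Station, 4 September 2028, is outside that window, so Oreth Station is on standard time at UTC−05:30.
18:45 UTC − 5h30m = 13:15 local.

13:15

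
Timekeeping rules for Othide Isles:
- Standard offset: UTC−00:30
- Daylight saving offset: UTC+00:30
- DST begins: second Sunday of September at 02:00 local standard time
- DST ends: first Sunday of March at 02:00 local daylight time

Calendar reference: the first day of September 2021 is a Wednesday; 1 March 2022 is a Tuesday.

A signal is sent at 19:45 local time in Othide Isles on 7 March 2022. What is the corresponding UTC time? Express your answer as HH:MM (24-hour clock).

1 September 2021 is a Wednesday, so the first Sunday is September 5 and the second is September 12.
1 March 2022 is a Tuesday, so the first Sunday is March 6.
7 March 2022 does not fall between 12 September 2021 and 6 March 2022, so daylight saving is not in effect and Othide Isles is at UTC−00:30.
19:45 local + 0h30m = 20:15 UTC.

20:15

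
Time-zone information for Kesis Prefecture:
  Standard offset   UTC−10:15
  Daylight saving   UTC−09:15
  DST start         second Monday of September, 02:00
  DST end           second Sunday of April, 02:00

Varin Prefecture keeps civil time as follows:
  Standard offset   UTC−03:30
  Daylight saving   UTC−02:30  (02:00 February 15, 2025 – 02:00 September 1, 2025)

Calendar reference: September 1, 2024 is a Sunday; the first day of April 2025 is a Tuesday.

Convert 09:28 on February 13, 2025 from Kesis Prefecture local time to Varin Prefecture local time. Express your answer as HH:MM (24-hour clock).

15:13

1 September 2024 is a Sunday, so the first Monday is September 2 and the second is September 9.
1 April 2025 is a Tuesday, so the first Sunday is April 6 and the second is April 13.
February 13, 2025 lies within the daylight-saving period (9 September 2024 – 13 April 2025), so Kesis Prefecture is on daylight time, UTC−09:15.
09:28 Kesis Prefecture + 9h15m = 18:43 UTC.
At the standard offset (UTC−03:30), 18:43 UTC − 3h30m = 15:13 Varin Prefecture standard time.
The standard-time date in Varin Prefecture, February 13, 2025, is outside the daylight-saving period (15 February – 1 September), so Varin Prefecture is on standard time, UTC−03:30.
18:43 UTC − 3h30m = 15:13 Varin Prefecture.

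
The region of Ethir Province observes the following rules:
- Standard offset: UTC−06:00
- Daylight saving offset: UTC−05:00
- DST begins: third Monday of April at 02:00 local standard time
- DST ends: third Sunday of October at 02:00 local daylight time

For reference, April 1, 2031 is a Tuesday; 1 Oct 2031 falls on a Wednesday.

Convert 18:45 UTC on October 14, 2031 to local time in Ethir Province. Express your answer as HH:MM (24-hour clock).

13:45

1 April 2031 is a Tuesday, so the first Monday is April 7 and the third is April 21.
1 October 2031 is a Wednesday, so the first Sunday is October 5 and the third is October 19.
At the standard offset (UTC−06:00), 18:45 UTC − 6h = 12:45 Ethir Province standard time.
Daylight saving runs 21 April – 19 October; the standard-time date in Ethir Province, October 14, 2031, is inside that window, so Ethir Province is at UTC−05:00.
18:45 UTC − 5h = 13:45 local.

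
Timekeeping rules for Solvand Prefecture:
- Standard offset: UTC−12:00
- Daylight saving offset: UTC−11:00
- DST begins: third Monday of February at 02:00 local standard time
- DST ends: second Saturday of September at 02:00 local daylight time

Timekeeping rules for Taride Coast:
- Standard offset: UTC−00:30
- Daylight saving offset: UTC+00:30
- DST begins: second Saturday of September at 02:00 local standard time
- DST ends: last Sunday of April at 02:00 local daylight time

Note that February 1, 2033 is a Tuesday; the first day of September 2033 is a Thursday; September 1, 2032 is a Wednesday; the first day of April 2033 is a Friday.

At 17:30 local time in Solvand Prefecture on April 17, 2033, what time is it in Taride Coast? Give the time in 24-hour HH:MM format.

05:00

1 February 2033 is a Tuesday, so the first Monday is February 7 and the third is February 21.
1 September 2033 is a Thursday, so the first Saturday is September 3 and the second is September 10.
April 17, 2033 lies within the daylight-saving period (21 February – 10 September), so Solvand Prefecture is on daylight time, UTC−11:00.
17:30 Solvand Prefecture + 11h = 04:30 UTC (rolling into the next day, 18 April 2033).
1 September 2032 is a Wednesday, so the first Saturday is September 4 and the second is September 11.
1 April 2033 is a Friday, so Sundays fall on 3, 10, 17, 24; the last is April 24.
At the standard offset (UTC−00:30), 04:30 UTC − 0h30m = 04:00 Taride Coast standard time.
The standard-time date in Taride Coast, April 18, 2033, falls between 11 September 2032 and 24 April 2033, so daylight saving is in effect and Taride Coast is at UTC+00:30.
04:30 UTC + 0h30m = 05:00 Taride Coast.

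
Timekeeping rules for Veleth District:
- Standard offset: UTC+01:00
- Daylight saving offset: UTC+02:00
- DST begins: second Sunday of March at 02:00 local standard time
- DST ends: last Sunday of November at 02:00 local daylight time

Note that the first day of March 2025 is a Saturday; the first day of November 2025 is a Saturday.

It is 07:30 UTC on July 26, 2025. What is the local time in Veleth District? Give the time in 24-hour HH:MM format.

1 March 2025 is a Saturday, so the first Sunday is March 2 and the second is March 9.
1 November 2025 is a Saturday, so Sundays fall on 2, 9, 16, 23, 30; the last is November 30.
At the standard offset (UTC+01:00), 07:30 UTC + 1h = 08:30 Veleth District standard time.
The standard-time date in Veleth District, July 26, 2025, lies within the daylight-saving period (9 March – 30 November), so Veleth District is on daylight time, UTC+02:00.
07:30 UTC + 2h = 09:30 local.

09:30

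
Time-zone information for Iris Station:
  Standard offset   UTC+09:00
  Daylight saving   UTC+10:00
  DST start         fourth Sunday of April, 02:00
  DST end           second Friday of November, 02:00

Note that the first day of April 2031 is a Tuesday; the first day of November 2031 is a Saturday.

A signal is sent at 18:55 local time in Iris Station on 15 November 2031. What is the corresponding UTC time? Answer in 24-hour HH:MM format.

09:55

1 April 2031 is a Tuesday, so the first Sunday is April 6 and the fourth is April 27.
1 November 2031 is a Saturday, so the first Friday is November 7 and the second is November 14.
15 November 2031 is outside the daylight-saving period (27 April – 14 November), so Iris Station is on standard time, UTC+09:00.
18:55 local − 9h = 09:55 UTC.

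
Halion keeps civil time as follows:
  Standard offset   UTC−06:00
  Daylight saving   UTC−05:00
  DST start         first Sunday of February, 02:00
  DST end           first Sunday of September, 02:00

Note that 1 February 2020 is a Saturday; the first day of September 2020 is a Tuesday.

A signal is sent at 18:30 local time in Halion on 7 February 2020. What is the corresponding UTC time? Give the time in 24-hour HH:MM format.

23:30

1 February 2020 is a Saturday, so the first Sunday is February 2.
1 September 2020 is a Tuesday, so the first Sunday is September 6.
7 February 2020 lies within the daylight-saving period (2 February – 6 September), so Halion is on daylight time, UTC−05:00.
18:30 local + 5h = 23:30 UTC.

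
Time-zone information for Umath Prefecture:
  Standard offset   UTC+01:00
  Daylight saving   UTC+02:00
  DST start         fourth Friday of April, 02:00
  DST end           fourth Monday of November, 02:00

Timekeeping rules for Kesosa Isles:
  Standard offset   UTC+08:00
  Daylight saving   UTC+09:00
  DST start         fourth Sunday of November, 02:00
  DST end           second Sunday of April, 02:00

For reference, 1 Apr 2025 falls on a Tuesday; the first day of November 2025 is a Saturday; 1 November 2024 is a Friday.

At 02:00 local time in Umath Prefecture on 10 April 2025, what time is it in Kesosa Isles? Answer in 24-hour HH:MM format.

1 April 2025 is a Tuesday, so the first Friday is April 4 and the fourth is April 25.
1 November 2025 is a Saturday, so the first Monday is November 3 and the fourth is November 24.
Daylight saving runs 25 April – 24 November; 10 April 2025 is outside that window, so Umath Prefecture is on standard time at UTC+01:00.
02:00 Umath Prefecture − 1h = 01:00 UTC.
1 November 2024 is a Friday, so the first Sunday is November 3 and the fourth is November 24.
1 April 2025 is a Tuesday, so the first Sunday is April 6 and the second is April 13.
At the standard offset (UTC+08:00), 01:00 UTC + 8h = 09:00 Kesosa Isles standard time.
Daylight saving runs 24 November 2024 – 13 April 2025; the standard-time date in Kesosa Isles, 10 April 2025, is inside that window, so Kesosa Isles is at UTC+09:00.
01:00 UTC + 9h = 10:00 Kesosa Isles.

10:00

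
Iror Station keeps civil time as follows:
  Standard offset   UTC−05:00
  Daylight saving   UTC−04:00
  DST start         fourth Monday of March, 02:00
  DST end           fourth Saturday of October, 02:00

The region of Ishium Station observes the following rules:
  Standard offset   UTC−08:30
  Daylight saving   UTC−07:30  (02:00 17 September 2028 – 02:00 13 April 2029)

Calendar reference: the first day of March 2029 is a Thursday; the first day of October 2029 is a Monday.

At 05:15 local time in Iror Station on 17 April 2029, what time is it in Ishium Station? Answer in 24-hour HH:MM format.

1 March 2029 is a Thursday, so the first Monday is March 5 and the fourth is March 26.
1 October 2029 is a Monday, so the first Saturday is October 6 and the fourth is October 27.
Daylight saving runs 26 March – 27 October; 17 April 2029 is inside that window, so Iror Station is at UTC−04:00.
05:15 Iror Station + 4h = 09:15 UTC.
At the standard offset (UTC−08:30), 09:15 UTC − 8h30m = 00:45 Ishium Station standard time.
The standard-time date in Ishium Station, 17 April 2029, is outside the daylight-saving period (17 September 2028 – 13 April 2029), so Ishium Station is on standard time, UTC−08:30.
09:15 UTC − 8h30m = 00:45 Ishium Station.

00:45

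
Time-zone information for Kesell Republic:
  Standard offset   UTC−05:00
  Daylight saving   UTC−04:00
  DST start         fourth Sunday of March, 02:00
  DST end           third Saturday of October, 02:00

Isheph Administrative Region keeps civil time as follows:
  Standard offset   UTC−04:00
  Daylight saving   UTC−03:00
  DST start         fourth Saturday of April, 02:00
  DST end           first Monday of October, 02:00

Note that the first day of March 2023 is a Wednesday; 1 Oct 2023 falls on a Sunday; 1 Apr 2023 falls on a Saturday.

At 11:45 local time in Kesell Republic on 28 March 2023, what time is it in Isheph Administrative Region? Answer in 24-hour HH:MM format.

1 March 2023 is a Wednesday, so the first Sunday is March 5 and the fourth is March 26.
1 October 2023 is a Sunday, so the first Saturday is October 7 and the third is October 21.
28 March 2023 falls between 26 March and 21 October, so daylight saving is in effect and Kesell Republic is at UTC−04:00.
11:45 Kesell Republic + 4h = 15:45 UTC.
1 April 2023 is a Saturday, so the first Saturday is April 1 and the fourth is April 22.
1 October 2023 is a Sunday, so the first Monday is October 2.
At the standard offset (UTC−04:00), 15:45 UTC − 4h = 11:45 Isheph Administrative Region standard time.
Daylight saving runs 22 April – 2 October; the standard-time date in Isheph Administrative Region, 28 March 2023, is outside that window, so Isheph Administrative Region is on standard time at UTC−04:00.
15:45 UTC − 4h = 11:45 Isheph Administrative Region.

11:45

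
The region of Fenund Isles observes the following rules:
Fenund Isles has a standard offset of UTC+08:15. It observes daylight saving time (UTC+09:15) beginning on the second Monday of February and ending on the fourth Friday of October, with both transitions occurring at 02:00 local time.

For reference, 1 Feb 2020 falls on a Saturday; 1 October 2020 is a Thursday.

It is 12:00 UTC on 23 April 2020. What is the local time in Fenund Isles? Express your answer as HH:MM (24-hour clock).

21:15

1 February 2020 is a Saturday, so the first Monday is February 3 and the second is February 10.
1 October 2020 is a Thursday, so the first Friday is October 2 and the fourth is October 23.
At the standard offset (UTC+08:15), 12:00 UTC + 8h15m = 20:15 Fenund Isles standard time.
Daylight saving runs 10 February – 23 October; the standard-time date in Fenund Isles, 23 April 2020, is inside that window, so Fenund Isles is at UTC+09:15.
12:00 UTC + 9h15m = 21:15 local.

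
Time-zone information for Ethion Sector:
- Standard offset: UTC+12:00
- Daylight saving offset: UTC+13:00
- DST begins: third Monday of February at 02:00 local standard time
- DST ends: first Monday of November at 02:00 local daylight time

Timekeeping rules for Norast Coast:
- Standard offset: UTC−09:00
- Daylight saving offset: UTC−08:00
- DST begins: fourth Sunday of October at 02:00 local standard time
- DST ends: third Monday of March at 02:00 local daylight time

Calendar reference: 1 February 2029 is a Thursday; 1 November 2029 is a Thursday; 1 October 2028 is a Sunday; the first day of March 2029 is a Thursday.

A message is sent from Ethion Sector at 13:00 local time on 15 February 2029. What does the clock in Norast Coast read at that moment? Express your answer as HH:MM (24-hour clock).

1 February 2029 is a Thursday, so the first Monday is February 5 and the third is February 19.
1 November 2029 is a Thursday, so the first Monday is November 5.
15 February 2029 is outside the daylight-saving period (19 February – 5 November), so Ethion Sector is on standard time, UTC+12:00.
13:00 Ethion Sector − 12h = 01:00 UTC.
1 October 2028 is a Sunday, so the first Sunday is October 1 and the fourth is October 22.
1 March 2029 is a Thursday, so the first Monday is March 5 and the third is March 19.
At the standard offset (UTC−09:00), 01:00 UTC − 9h = 16:00 Norast Coast standard time (rolling into the previous day, 14 February 2029).
Daylight saving runs 22 October 2028 – 19 March 2029; the standard-time date in Norast Coast, 14 February 2029, is inside that window, so Norast Coast is at UTC−08:00.
01:00 UTC − 8h = 17:00 Norast Coast (rolling into the previous day, 14 February 2029).

17:00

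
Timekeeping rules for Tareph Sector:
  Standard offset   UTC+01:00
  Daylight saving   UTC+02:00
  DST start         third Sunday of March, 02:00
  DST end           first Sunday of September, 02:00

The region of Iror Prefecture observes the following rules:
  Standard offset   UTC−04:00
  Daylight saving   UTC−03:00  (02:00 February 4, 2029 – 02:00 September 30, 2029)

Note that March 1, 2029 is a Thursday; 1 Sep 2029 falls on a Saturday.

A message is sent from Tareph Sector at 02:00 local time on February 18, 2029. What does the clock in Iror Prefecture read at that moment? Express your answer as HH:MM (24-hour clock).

1 March 2029 is a Thursday, so the first Sunday is March 4 and the third is March 18.
1 September 2029 is a Saturday, so the first Sunday is September 2.
February 18, 2029 does not fall between 18 March and 2 September, so daylight saving is not in effect and Tareph Sector is at UTC+01:00.
02:00 Tareph Sector − 1h = 01:00 UTC.
At the standard offset (UTC−04:00), 01:00 UTC − 4h = 21:00 Iror Prefecture standard time (rolling into the previous day, 17 February 2029).
The standard-time date in Iror Prefecture, February 17, 2029, falls between 4 February and 30 September, so daylight saving is in effect and Iror Prefecture is at UTC−03:00.
01:00 UTC − 3h = 22:00 Iror Prefecture (rolling into the previous day, 17 February 2029).

22:00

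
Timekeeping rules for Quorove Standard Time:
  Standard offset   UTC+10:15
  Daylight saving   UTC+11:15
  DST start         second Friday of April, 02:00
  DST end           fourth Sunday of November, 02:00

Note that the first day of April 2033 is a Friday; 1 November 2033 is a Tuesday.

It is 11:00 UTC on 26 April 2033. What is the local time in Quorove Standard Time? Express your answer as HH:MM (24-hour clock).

1 April 2033 is a Friday, so the first Friday is April 1 and the second is April 8.
1 November 2033 is a Tuesday, so the first Sunday is November 6 and the fourth is November 27.
At the standard offset (UTC+10:15), 11:00 UTC + 10h15m = 21:15 Quorove Standard Time standard time.
Daylight saving runs 8 April – 27 November; the standard-time date in Quorove Standard Time, 26 April 2033, is inside that window, so Quorove Standard Time is at UTC+11:15.
11:00 UTC + 11h15m = 22:15 local.

22:15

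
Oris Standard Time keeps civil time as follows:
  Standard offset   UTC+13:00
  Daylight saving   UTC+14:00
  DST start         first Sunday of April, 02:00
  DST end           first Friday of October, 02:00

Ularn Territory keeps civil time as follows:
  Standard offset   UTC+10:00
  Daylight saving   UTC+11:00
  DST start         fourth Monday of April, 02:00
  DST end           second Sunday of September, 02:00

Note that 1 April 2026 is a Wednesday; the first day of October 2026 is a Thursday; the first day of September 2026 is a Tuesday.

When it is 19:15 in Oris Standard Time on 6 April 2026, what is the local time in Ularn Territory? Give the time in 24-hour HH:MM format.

1 April 2026 is a Wednesday, so the first Sunday is April 5.
1 October 2026 is a Thursday, so the first Friday is October 2.
6 April 2026 falls between 5 April and 2 October, so daylight saving is in effect and Oris Standard Time is at UTC+14:00.
19:15 Oris Standard Time − 14h = 05:15 UTC.
1 April 2026 is a Wednesday, so the first Monday is April 6 and the fourth is April 27.
1 September 2026 is a Tuesday, so the first Sunday is September 6 and the second is September 13.
At the standard offset (UTC+10:00), 05:15 UTC + 10h = 15:15 Ularn Territory standard time.
The standard-time date in Ularn Territory, 6 April 2026, is outside the daylight-saving period (27 April – 13 September), so Ularn Territory is on standard time, UTC+10:00.
05:15 UTC + 10h = 15:15 Ularn Territory.

15:15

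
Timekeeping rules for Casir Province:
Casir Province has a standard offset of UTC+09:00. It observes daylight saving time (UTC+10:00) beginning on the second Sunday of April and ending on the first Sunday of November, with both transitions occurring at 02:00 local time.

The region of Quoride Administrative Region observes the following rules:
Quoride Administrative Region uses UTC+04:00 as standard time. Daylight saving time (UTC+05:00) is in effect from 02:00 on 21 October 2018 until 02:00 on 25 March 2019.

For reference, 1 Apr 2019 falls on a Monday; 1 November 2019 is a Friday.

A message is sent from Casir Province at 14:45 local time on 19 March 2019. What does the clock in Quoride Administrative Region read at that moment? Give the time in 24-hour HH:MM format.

1 April 2019 is a Monday, so the first Sunday is April 7 and the second is April 14.
1 November 2019 is a Friday, so the first Sunday is November 3.
19 March 2019 is outside the daylight-saving period (14 April – 3 November), so Casir Province is on standard time, UTC+09:00.
14:45 Casir Province − 9h = 05:45 UTC.
At the standard offset (UTC+04:00), 05:45 UTC + 4h = 09:45 Quoride Administrative Region standard time.
The standard-time date in Quoride Administrative Region, 19 March 2019, falls between 21 October 2018 and 25 March 2019, so daylight saving is in effect and Quoride Administrative Region is at UTC+05:00.
05:45 UTC + 5h = 10:45 Quoride Administrative Region.

10:45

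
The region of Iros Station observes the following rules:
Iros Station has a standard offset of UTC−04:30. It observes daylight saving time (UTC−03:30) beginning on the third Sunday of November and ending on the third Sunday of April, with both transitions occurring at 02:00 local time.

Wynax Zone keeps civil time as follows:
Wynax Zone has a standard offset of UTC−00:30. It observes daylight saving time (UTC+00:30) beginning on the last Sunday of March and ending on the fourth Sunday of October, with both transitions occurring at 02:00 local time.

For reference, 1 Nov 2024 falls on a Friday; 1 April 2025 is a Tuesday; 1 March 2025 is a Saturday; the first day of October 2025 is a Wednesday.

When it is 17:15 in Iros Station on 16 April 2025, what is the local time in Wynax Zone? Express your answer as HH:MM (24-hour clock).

1 November 2024 is a Friday, so the first Sunday is November 3 and the third is November 17.
1 April 2025 is a Tuesday, so the first Sunday is April 6 and the third is April 20.
16 April 2025 falls between 17 November 2024 and 20 April 2025, so daylight saving is in effect and Iros Station is at UTC−03:30.
17:15 Iros Station + 3h30m = 20:45 UTC.
1 March 2025 is a Saturday, so Sundays fall on 2, 9, 16, 23, 30; the last is March 30.
1 October 2025 is a Wednesday, so the first Sunday is October 5 and the fourth is October 26.
At the standard offset (UTC−00:30), 20:45 UTC − 0h30m = 20:15 Wynax Zone standard time.
The standard-time date in Wynax Zone, 16 April 2025, falls between 30 March and 26 October, so daylight saving is in effect and Wynax Zone is at UTC+00:30.
20:45 UTC + 0h30m = 21:15 Wynax Zone.

21:15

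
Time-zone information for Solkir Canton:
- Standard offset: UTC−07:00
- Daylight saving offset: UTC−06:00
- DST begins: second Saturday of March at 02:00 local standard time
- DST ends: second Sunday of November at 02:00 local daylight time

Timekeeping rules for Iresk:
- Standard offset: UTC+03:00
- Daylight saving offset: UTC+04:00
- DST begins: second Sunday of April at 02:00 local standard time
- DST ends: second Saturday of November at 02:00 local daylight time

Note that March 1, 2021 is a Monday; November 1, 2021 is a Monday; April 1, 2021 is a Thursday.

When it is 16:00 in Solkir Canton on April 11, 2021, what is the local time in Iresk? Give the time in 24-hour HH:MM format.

02:00

1 March 2021 is a Monday, so the first Saturday is March 6 and the second is March 13.
1 November 2021 is a Monday, so the first Sunday is November 7 and the second is November 14.
Daylight saving runs 13 March – 14 November; April 11, 2021 is inside that window, so Solkir Canton is at UTC−06:00.
16:00 Solkir Canton + 6h = 22:00 UTC.
1 April 2021 is a Thursday, so the first Sunday is April 4 and the second is April 11.
1 November 2021 is a Monday, so the first Saturday is November 6 and the second is November 13.
At the standard offset (UTC+03:00), 22:00 UTC + 3h = 01:00 Iresk standard time (rolling into the next day, 12 April 2021).
The standard-time date in Iresk, April 12, 2021, lies within the daylight-saving period (11 April – 13 November), so Iresk is on daylight time, UTC+04:00.
22:00 UTC + 4h = 02:00 Iresk (rolling into the next day, 12 April 2021).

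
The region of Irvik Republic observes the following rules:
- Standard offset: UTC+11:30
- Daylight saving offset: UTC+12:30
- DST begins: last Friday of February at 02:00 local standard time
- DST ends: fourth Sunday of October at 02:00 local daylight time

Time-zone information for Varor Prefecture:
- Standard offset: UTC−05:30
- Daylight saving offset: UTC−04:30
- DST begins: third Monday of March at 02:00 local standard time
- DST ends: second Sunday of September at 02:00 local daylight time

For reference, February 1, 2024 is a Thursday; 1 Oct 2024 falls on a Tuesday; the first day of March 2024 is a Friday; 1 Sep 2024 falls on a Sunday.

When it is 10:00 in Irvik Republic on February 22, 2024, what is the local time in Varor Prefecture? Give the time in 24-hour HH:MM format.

1 February 2024 is a Thursday, so Fridays fall on 2, 9, 16, 23; the last is February 23.
1 October 2024 is a Tuesday, so the first Sunday is October 6 and the fourth is October 27.
Daylight saving runs 23 February – 27 October; February 22, 2024 is outside that window, so Irvik Republic is on standard time at UTC+11:30.
10:00 Irvik Republic − 11h30m = 22:30 UTC (rolling into the previous day, 21 February 2024).
1 March 2024 is a Friday, so the first Monday is March 4 and the third is March 18.
1 September 2024 is a Sunday, so the first Sunday is September 1 and the second is September 8.
At the standard offset (UTC−05:30), 22:30 UTC − 5h30m = 17:00 Varor Prefecture standard time.
Daylight saving runs 18 March – 8 September; the standard-time date in Varor Prefecture, February 21, 2024, is outside that window, so Varor Prefecture is on standard time at UTC−05:30.
22:30 UTC − 5h30m = 17:00 Varor Prefecture.

17:00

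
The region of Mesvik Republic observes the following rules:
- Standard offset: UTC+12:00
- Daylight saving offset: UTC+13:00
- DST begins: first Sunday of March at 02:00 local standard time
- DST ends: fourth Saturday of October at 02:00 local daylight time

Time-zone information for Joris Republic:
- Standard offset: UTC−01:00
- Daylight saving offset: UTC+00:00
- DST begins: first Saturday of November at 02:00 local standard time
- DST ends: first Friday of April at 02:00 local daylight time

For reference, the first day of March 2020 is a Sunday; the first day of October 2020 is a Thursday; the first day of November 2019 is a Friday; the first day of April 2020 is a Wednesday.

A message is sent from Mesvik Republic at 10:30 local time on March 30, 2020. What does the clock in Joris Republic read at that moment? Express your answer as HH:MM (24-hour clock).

1 March 2020 is a Sunday, so the first Sunday is March 1.
1 October 2020 is a Thursday, so the first Saturday is October 3 and the fourth is October 24.
Daylight saving runs 1 March – 24 October; March 30, 2020 is inside that window, so Mesvik Republic is at UTC+13:00.
10:30 Mesvik Republic − 13h = 21:30 UTC (rolling into the previous day, 29 March 2020).
1 November 2019 is a Friday, so the first Saturday is November 2.
1 April 2020 is a Wednesday, so the first Friday is April 3.
At the standard offset (UTC−01:00), 21:30 UTC − 1h = 20:30 Joris Republic standard time.
The standard-time date in Joris Republic, March 29, 2020, lies within the daylight-saving period (2 November 2019 – 3 April 2020), so Joris Republic is on daylight time, UTC+00:00.
21:30 UTC + 0h = 21:30 Joris Republic.

21:30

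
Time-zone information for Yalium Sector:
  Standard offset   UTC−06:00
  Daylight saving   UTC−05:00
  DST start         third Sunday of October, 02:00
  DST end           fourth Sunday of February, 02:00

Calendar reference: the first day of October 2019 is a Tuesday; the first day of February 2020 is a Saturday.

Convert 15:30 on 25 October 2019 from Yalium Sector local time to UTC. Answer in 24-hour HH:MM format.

20:30

1 October 2019 is a Tuesday, so the first Sunday is October 6 and the third is October 20.
1 February 2020 is a Saturday, so the first Sunday is February 2 and the fourth is February 23.
25 October 2019 falls between 20 October 2019 and 23 February 2020, so daylight saving is in effect and Yalium Sector is at UTC−05:00.
15:30 local + 5h = 20:30 UTC.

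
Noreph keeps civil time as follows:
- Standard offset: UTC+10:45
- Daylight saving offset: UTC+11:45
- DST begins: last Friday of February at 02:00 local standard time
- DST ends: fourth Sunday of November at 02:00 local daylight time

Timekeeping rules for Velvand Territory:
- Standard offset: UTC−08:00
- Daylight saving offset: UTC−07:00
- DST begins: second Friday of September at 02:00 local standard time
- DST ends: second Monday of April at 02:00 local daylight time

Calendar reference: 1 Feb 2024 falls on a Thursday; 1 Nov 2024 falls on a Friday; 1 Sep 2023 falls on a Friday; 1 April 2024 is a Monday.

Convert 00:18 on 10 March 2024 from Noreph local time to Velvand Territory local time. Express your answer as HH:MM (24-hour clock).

1 February 2024 is a Thursday, so Fridays fall on 2, 9, 16, 23; the last is February 23.
1 November 2024 is a Friday, so the first Sunday is November 3 and the fourth is November 24.
10 March 2024 lies within the daylight-saving period (23 February – 24 November), so Noreph is on daylight time, UTC+11:45.
00:18 Noreph − 11h45m = 12:33 UTC (rolling into the previous day, 9 March 2024).
1 September 2023 is a Friday, so the first Friday is September 1 and the second is September 8.
1 April 2024 is a Monday, so the first Monday is April 1 and the second is April 8.
At the standard offset (UTC−08:00), 12:33 UTC − 8h = 04:33 Velvand Territory standard time.
The standard-time date in Velvand Territory, 9 March 2024, lies within the daylight-saving period (8 September 2023 – 8 April 2024), so Velvand Territory is on daylight time, UTC−07:00.
12:33 UTC − 7h = 05:33 Velvand Territory.

05:33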